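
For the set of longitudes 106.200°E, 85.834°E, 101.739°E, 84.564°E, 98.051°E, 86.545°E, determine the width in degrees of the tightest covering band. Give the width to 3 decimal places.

21.636°

Sort the longitudes: +84.564°, +85.834°, +86.545°, +98.051°, +101.739°, +106.200°.
Eastward gaps between consecutive values (wrapping around): 1.270°, 0.711°, 11.506°, 3.688°, 4.461°, 338.364°.
Largest gap = 338.364° ⇒ minimal covering band is its complement: 360° − 338.364° = 21.636°.
Band runs from +84.564° eastward to +106.200°.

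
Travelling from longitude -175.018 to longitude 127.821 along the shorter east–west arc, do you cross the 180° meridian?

Yes

Naïve |127.821 − -175.018| = 302.839° > 180°, so the shorter arc goes the other way round — across 180°.
Signed shortest Δλ = ((127.821 − -175.018 + 180) mod 360) − 180 = -57.161°.
Going west by 57.161° from -175.018° passes through 180° before reaching +127.821°.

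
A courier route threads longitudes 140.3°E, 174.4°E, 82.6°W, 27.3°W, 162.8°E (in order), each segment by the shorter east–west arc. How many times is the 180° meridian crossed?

2

Leg 1: +140.3° → +174.4°, shortest Δλ = 34.1° (east) — does not cross 180°.
Leg 2: +174.4° → -82.6°, shortest Δλ = 103.0° (east) — crosses 180°.
Leg 3: -82.6° → -27.3°, shortest Δλ = 55.3° (east) — does not cross 180°.
Leg 4: -27.3° → +162.8°, shortest Δλ = -169.9° (west) — crosses 180°.
Total crossings: 2.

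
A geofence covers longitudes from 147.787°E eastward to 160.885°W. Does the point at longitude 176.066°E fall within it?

Yes

Band width going east from +147.787° to -160.885°: ((-160.885 − 147.787) mod 360) = 51.328°.
Offset of +176.066° east of the west edge: ((176.066 − 147.787) mod 360) = 28.279°.
28.279° ≤ 51.328° ⇒ inside.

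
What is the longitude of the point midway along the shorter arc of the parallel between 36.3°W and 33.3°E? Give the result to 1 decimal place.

Signed shortest Δλ from -36.3° to +33.3° is +69.6°.
Midpoint longitude = -36.3° + (+69.6°)/2 = -36.3° + 34.8° = -1.5°.

1.5°W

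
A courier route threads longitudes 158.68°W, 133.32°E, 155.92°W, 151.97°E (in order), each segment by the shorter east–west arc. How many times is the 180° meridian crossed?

3

Leg 1: -158.68° → +133.32°, shortest Δλ = -68.0° (west) — crosses 180°.
Leg 2: +133.32° → -155.92°, shortest Δλ = 70.76° (east) — crosses 180°.
Leg 3: -155.92° → +151.97°, shortest Δλ = -52.11° (west) — crosses 180°.
Total crossings: 3.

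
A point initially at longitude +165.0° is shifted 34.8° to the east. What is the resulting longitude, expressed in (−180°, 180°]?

Start at +165.0°; shift +34.8° → +199.8°.
+199.8° lies outside (−180°, 180°]; subtract 360° → -160.2°.

-160.2°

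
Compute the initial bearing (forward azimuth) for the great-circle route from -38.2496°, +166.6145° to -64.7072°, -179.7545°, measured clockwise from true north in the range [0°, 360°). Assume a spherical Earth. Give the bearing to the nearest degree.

167°

Δλ = -179.7545 − 166.6145 = -346.3690°; wrapped into (−180°, 180°]: 13.6310°.
θ = atan2( sin Δλ · cos φ₂ , cos φ₁ · sin φ₂ − sin φ₁ · cos φ₂ · cos Δλ )
  = atan2(0.10069, -0.45299) = 167.468° → normalised to [0°, 360°): 167.468°.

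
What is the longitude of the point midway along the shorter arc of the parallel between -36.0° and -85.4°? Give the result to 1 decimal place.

-60.7°

Signed shortest Δλ from -36.0° to -85.4° is -49.4°.
Midpoint longitude = -36.0° + (-49.4°)/2 = -36.0° − 24.7° = -60.7°.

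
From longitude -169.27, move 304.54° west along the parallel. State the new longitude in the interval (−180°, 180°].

Start at -169.27°; shift −304.54° → -473.81°.
-473.81° lies outside (−180°, 180°]; add 360° → -113.81°.

-113.81°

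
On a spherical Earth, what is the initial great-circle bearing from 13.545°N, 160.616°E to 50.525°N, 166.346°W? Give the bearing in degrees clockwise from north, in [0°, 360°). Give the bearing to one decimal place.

Δλ = -166.346 − 160.616 = -326.962°; wrapped into (−180°, 180°]: 33.038°.
θ = atan2( sin Δλ · cos φ₂ , cos φ₁ · sin φ₂ − sin φ₁ · cos φ₂ · cos Δλ )
  = atan2(0.34660, 0.62561) = 28.987° → normalised to [0°, 360°): 28.987°.

29.0°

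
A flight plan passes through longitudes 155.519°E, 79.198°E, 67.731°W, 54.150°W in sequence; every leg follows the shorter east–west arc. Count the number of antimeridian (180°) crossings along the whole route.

0

Leg 1: +155.519° → +79.198°, shortest Δλ = -76.321° (west) — does not cross 180°.
Leg 2: +79.198° → -67.731°, shortest Δλ = -146.929° (west) — does not cross 180°.
Leg 3: -67.731° → -54.150°, shortest Δλ = 13.581° (east) — does not cross 180°.
Total crossings: 0.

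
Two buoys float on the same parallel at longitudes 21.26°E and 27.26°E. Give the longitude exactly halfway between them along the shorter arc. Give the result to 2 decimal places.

Signed shortest Δλ from +21.26° to +27.26° is +6.00°.
Midpoint longitude = +21.26° + (+6.00°)/2 = +21.26° + 3.00° = +24.26°.

24.26°E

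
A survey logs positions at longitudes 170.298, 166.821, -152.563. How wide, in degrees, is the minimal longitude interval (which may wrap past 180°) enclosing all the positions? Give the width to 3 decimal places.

Sort the longitudes: -152.563°, +166.821°, +170.298°.
Eastward gaps between consecutive values (wrapping around): 319.384°, 3.477°, 37.139°.
Largest gap = 319.384° ⇒ minimal covering band is its complement: 360° − 319.384° = 40.616°.
Band runs from +166.821° eastward to -152.563°, crossing the antimeridian.

40.616°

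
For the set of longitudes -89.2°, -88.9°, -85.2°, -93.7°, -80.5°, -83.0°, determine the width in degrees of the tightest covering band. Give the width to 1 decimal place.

13.2°

Sort the longitudes: -93.7°, -89.2°, -88.9°, -85.2°, -83.0°, -80.5°.
Eastward gaps between consecutive values (wrapping around): 4.5°, 0.3°, 3.7°, 2.2°, 2.5°, 346.8°.
Largest gap = 346.8° ⇒ minimal covering band is its complement: 360° − 346.8° = 13.2°.
Band runs from -93.7° eastward to -80.5°.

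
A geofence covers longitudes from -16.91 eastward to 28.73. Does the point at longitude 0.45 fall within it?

Yes

Band width going east from -16.91° to +28.73°: ((28.73 − -16.91) mod 360) = 45.64°.
Offset of +0.45° east of the west edge: ((0.45 − -16.91) mod 360) = 17.36°.
17.36° ≤ 45.64° ⇒ inside.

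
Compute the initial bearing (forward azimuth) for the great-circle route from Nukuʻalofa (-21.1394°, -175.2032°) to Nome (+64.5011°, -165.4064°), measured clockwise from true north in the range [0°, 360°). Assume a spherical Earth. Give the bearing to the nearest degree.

4°

Δλ = -165.4064 − -175.2032 = 9.7968°.
θ = atan2( sin Δλ · cos φ₂ , cos φ₁ · sin φ₂ − sin φ₁ · cos φ₂ · cos Δλ )
  = atan2(0.07325, 0.99484) = 4.211° → normalised to [0°, 360°): 4.211°.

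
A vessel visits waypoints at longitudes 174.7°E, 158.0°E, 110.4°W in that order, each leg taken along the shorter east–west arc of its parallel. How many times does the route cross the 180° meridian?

1

Leg 1: +174.7° → +158.0°, shortest Δλ = -16.7° (west) — does not cross 180°.
Leg 2: +158.0° → -110.4°, shortest Δλ = 91.6° (east) — crosses 180°.
Total crossings: 1.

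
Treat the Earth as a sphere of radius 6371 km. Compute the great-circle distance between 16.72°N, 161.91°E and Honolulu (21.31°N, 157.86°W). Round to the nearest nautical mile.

Δλ = -157.86 − 161.91 = -319.77°; wrapped into (−180°, 180°]: 40.23°.
Δφ = 21.31 − 16.72 = 4.59°.
a = sin²(Δφ/2) + cos φ₁ · cos φ₂ · sin²(Δλ/2) = 0.107130.
c = 2·atan2(√a, √(1−a)) = 0.66690 rad → d = 6371·c ≈ 4248.85 km ≈ 2294.19 nmi.

2294 nmi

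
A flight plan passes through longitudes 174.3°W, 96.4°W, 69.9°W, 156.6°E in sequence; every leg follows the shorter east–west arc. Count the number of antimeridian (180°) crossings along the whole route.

Leg 1: -174.3° → -96.4°, shortest Δλ = 77.9° (east) — does not cross 180°.
Leg 2: -96.4° → -69.9°, shortest Δλ = 26.5° (east) — does not cross 180°.
Leg 3: -69.9° → +156.6°, shortest Δλ = -133.5° (west) — crosses 180°.
Total crossings: 1.

1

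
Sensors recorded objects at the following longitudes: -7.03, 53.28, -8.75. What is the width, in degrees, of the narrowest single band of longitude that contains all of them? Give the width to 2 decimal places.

62.03°

Sort the longitudes: -8.75°, -7.03°, +53.28°.
Eastward gaps between consecutive values (wrapping around): 1.72°, 60.31°, 297.97°.
Largest gap = 297.97° ⇒ minimal covering band is its complement: 360° − 297.97° = 62.03°.
Band runs from -8.75° eastward to +53.28°.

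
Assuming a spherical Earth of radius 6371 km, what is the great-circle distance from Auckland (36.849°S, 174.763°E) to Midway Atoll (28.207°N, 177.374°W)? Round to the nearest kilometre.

Δλ = -177.374 − 174.763 = -352.137°; wrapped into (−180°, 180°]: 7.863°.
Δφ = 28.207 − -36.849 = 65.056°.
a = sin²(Δφ/2) + cos φ₁ · cos φ₂ · sin²(Δλ/2) = 0.292449.
c = 2·atan2(√a, √(1−a)) = 1.14274 rad → d = 6371·c ≈ 7280.41 km.

7280 km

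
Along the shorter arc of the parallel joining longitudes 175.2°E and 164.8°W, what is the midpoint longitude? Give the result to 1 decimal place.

Signed shortest Δλ from +175.2° to -164.8° is +20.0°.
Midpoint longitude = +175.2° + (+20.0°)/2 = +175.2° + 10.0° = +185.2°.
Normalise into (−180°, 180°]: -174.8°.
(The naïve average (+175.2 + -164.8)/2 = 5.2° is on the wrong side of the globe.)

174.8°W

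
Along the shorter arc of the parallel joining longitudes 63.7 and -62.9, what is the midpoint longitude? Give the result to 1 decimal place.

+0.4°

Signed shortest Δλ from +63.7° to -62.9° is -126.6°.
Midpoint longitude = +63.7° + (-126.6°)/2 = +63.7° − 63.3° = +0.4°.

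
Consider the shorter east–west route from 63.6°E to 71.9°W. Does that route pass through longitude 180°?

No

Signed shortest Δλ = ((-71.9 − 63.6 + 180) mod 360) − 180 = -135.5°.
Going west by 135.5° from +63.6° reaches -71.9° without touching 180°.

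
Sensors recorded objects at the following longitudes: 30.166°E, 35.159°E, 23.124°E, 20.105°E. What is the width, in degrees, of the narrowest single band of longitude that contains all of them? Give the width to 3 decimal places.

15.054°

Sort the longitudes: +20.105°, +23.124°, +30.166°, +35.159°.
Eastward gaps between consecutive values (wrapping around): 3.019°, 7.042°, 4.993°, 344.946°.
Largest gap = 344.946° ⇒ minimal covering band is its complement: 360° − 344.946° = 15.054°.
Band runs from +20.105° eastward to +35.159°.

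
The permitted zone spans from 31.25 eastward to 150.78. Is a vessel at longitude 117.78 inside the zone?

Yes

Band width going east from +31.25° to +150.78°: ((150.78 − 31.25) mod 360) = 119.53°.
Offset of +117.78° east of the west edge: ((117.78 − 31.25) mod 360) = 86.53°.
86.53° ≤ 119.53° ⇒ inside.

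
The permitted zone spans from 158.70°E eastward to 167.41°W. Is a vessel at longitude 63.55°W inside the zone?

Band width going east from +158.70° to -167.41°: ((-167.41 − 158.70) mod 360) = 33.89°.
Offset of -63.55° east of the west edge: ((-63.55 − 158.70) mod 360) = 137.75°.
137.75° > 33.89° ⇒ outside.

No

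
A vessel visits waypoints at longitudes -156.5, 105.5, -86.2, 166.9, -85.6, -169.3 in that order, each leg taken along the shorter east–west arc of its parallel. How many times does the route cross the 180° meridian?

Leg 1: -156.5° → +105.5°, shortest Δλ = -98.0° (west) — crosses 180°.
Leg 2: +105.5° → -86.2°, shortest Δλ = 168.3° (east) — crosses 180°.
Leg 3: -86.2° → +166.9°, shortest Δλ = -106.9° (west) — crosses 180°.
Leg 4: +166.9° → -85.6°, shortest Δλ = 107.5° (east) — crosses 180°.
Leg 5: -85.6° → -169.3°, shortest Δλ = -83.7° (west) — does not cross 180°.
Total crossings: 4.

4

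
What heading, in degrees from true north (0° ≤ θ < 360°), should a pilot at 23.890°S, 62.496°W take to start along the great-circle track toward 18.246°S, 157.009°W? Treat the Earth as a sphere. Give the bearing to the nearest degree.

252°

Δλ = -157.009 − -62.496 = -94.513°.
θ = atan2( sin Δλ · cos φ₂ , cos φ₁ · sin φ₂ − sin φ₁ · cos φ₂ · cos Δλ )
  = atan2(-0.94678, -0.31654) = -108.486° → normalised to [0°, 360°): 251.514°.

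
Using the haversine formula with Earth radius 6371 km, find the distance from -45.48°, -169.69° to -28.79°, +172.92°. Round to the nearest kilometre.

2402 km

Δλ = 172.92 − -169.69 = 342.61°; wrapped into (−180°, 180°]: -17.39°.
Δφ = -28.79 − -45.48 = 16.69°.
a = sin²(Δφ/2) + cos φ₁ · cos φ₂ · sin²(Δλ/2) = 0.035107.
c = 2·atan2(√a, √(1−a)) = 0.37697 rad → d = 6371·c ≈ 2401.65 km.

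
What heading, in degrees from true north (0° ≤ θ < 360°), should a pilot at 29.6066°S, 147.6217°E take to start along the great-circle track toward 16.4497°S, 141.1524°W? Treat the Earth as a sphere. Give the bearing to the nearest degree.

Δλ = -141.1524 − 147.6217 = -288.7741°; wrapped into (−180°, 180°]: 71.2259°.
θ = atan2( sin Δλ · cos φ₂ , cos φ₁ · sin φ₂ − sin φ₁ · cos φ₂ · cos Δλ )
  = atan2(0.90804, -0.09371) = 95.892° → normalised to [0°, 360°): 95.892°.

96°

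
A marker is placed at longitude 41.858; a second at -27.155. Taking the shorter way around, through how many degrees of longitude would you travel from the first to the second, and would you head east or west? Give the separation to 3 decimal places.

69.013° west

Raw difference: -27.155 − 41.858 = -69.013°.
Normalise into (−180°, 180°]: -69.013° stays -69.013°.
Negative ⇒ the second point lies to the west; separation 69.013°.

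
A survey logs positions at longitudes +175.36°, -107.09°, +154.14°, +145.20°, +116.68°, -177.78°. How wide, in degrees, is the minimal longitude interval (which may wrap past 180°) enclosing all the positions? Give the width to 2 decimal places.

Sort the longitudes: -177.78°, -107.09°, +116.68°, +145.20°, +154.14°, +175.36°.
Eastward gaps between consecutive values (wrapping around): 70.69°, 223.77°, 28.52°, 8.94°, 21.22°, 6.86°.
Largest gap = 223.77° ⇒ minimal covering band is its complement: 360° − 223.77° = 136.23°.
Band runs from +116.68° eastward to -107.09°, crossing the antimeridian.

136.23°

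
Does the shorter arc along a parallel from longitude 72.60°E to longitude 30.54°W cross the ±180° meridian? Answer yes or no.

No

Signed shortest Δλ = ((-30.54 − 72.60 + 180) mod 360) − 180 = -103.14°.
Going west by 103.14° from +72.60° reaches -30.54° without touching 180°.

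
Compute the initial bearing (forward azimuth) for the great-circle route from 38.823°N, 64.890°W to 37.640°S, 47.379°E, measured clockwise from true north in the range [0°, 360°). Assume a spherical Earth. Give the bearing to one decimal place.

Δλ = 47.379 − -64.890 = 112.269°.
θ = atan2( sin Δλ · cos φ₂ , cos φ₁ · sin φ₂ − sin φ₁ · cos φ₂ · cos Δλ )
  = atan2(0.73280, -0.28766) = 111.432° → normalised to [0°, 360°): 111.432°.

111.4°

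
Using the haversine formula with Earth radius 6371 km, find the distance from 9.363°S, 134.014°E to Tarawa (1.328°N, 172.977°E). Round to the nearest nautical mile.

Δλ = 172.977 − 134.014 = 38.963°.
Δφ = 1.328 − -9.363 = 10.691°.
a = sin²(Δφ/2) + cos φ₁ · cos φ₂ · sin²(Δλ/2) = 0.118392.
c = 2·atan2(√a, √(1−a)) = 0.70252 rad → d = 6371·c ≈ 4475.75 km ≈ 2416.71 nmi.

2417 nmi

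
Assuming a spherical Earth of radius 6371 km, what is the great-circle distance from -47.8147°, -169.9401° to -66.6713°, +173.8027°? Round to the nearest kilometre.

Δλ = 173.8027 − -169.9401 = 343.7428°; wrapped into (−180°, 180°]: -16.2572°.
Δφ = -66.6713 − -47.8147 = -18.8566°.
a = sin²(Δφ/2) + cos φ₁ · cos φ₂ · sin²(Δλ/2) = 0.032151.
c = 2·atan2(√a, √(1−a)) = 0.36057 rad → d = 6371·c ≈ 2297.17 km.

2297 km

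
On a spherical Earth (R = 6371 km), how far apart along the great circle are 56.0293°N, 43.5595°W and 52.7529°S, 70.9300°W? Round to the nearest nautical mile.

6670 nmi

Δλ = -70.9300 − -43.5595 = -27.3705°.
Δφ = -52.7529 − 56.0293 = -108.7822°.
a = sin²(Δφ/2) + cos φ₁ · cos φ₂ · sin²(Δλ/2) = 0.679916.
c = 2·atan2(√a, √(1−a)) = 1.93888 rad → d = 6371·c ≈ 12352.63 km ≈ 6669.89 nmi.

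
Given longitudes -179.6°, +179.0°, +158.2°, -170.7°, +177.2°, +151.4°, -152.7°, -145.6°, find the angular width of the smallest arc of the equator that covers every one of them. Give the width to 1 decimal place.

63.0°

Sort the longitudes: -179.6°, -170.7°, -152.7°, -145.6°, +151.4°, +158.2°, +177.2°, +179.0°.
Eastward gaps between consecutive values (wrapping around): 8.9°, 18.0°, 7.1°, 297.0°, 6.8°, 19.0°, 1.8°, 1.4°.
Largest gap = 297.0° ⇒ minimal covering band is its complement: 360° − 297.0° = 63.0°.
Band runs from +151.4° eastward to -145.6°, crossing the antimeridian.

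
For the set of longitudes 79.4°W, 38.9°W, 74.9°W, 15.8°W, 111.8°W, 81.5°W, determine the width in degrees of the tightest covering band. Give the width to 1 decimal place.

96.0°

Sort the longitudes: -111.8°, -81.5°, -79.4°, -74.9°, -38.9°, -15.8°.
Eastward gaps between consecutive values (wrapping around): 30.3°, 2.1°, 4.5°, 36.0°, 23.1°, 264.0°.
Largest gap = 264.0° ⇒ minimal covering band is its complement: 360° − 264.0° = 96.0°.
Band runs from -111.8° eastward to -15.8°.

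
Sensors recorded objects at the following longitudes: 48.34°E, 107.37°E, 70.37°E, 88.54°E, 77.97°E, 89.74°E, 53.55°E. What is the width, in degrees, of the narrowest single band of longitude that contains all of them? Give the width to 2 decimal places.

59.03°

Sort the longitudes: +48.34°, +53.55°, +70.37°, +77.97°, +88.54°, +89.74°, +107.37°.
Eastward gaps between consecutive values (wrapping around): 5.21°, 16.82°, 7.60°, 10.57°, 1.20°, 17.63°, 300.97°.
Largest gap = 300.97° ⇒ minimal covering band is its complement: 360° − 300.97° = 59.03°.
Band runs from +48.34° eastward to +107.37°.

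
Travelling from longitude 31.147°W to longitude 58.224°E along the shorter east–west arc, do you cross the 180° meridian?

No

Signed shortest Δλ = ((58.224 − -31.147 + 180) mod 360) − 180 = 89.371°.
Going east by 89.371° from -31.147° reaches +58.224° without touching 180°.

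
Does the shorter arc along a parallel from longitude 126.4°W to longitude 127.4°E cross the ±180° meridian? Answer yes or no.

Naïve |127.4 − -126.4| = 253.8° > 180°, so the shorter arc goes the other way round — across 180°.
Signed shortest Δλ = ((127.4 − -126.4 + 180) mod 360) − 180 = -106.2°.
Going west by 106.2° from -126.4° passes through 180° before reaching +127.4°.

Yes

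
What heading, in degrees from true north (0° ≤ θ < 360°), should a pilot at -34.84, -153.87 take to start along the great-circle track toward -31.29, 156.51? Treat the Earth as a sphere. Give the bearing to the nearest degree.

260°

Δλ = 156.51 − -153.87 = 310.38°; wrapped into (−180°, 180°]: -49.62°.
θ = atan2( sin Δλ · cos φ₂ , cos φ₁ · sin φ₂ − sin φ₁ · cos φ₂ · cos Δλ )
  = atan2(-0.65097, -0.11000) = -99.591° → normalised to [0°, 360°): 260.409°.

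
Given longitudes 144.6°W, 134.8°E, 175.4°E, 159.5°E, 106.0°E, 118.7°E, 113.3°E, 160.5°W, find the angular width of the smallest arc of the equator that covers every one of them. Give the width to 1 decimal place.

Sort the longitudes: -160.5°, -144.6°, +106.0°, +113.3°, +118.7°, +134.8°, +159.5°, +175.4°.
Eastward gaps between consecutive values (wrapping around): 15.9°, 250.6°, 7.3°, 5.4°, 16.1°, 24.7°, 15.9°, 24.1°.
Largest gap = 250.6° ⇒ minimal covering band is its complement: 360° − 250.6° = 109.4°.
Band runs from +106.0° eastward to -144.6°, crossing the antimeridian.

109.4°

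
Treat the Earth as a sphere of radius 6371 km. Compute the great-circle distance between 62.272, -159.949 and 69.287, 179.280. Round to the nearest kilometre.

1217 km

Δλ = 179.280 − -159.949 = 339.229°; wrapped into (−180°, 180°]: -20.771°.
Δφ = 69.287 − 62.272 = 7.015°.
a = sin²(Δφ/2) + cos φ₁ · cos φ₂ · sin²(Δλ/2) = 0.009091.
c = 2·atan2(√a, √(1−a)) = 0.19098 rad → d = 6371·c ≈ 1216.74 km.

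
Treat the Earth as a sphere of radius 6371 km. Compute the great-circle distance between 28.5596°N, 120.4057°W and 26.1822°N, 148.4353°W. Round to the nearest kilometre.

Δλ = -148.4353 − -120.4057 = -28.0296°.
Δφ = 26.1822 − 28.5596 = -2.3774°.
a = sin²(Δφ/2) + cos φ₁ · cos φ₂ · sin²(Δλ/2) = 0.046656.
c = 2·atan2(√a, √(1−a)) = 0.43543 rad → d = 6371·c ≈ 2774.15 km.

2774 km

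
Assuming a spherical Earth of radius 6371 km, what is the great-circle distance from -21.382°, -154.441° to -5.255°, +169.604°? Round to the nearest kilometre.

4267 km

Δλ = 169.604 − -154.441 = 324.045°; wrapped into (−180°, 180°]: -35.955°.
Δφ = -5.255 − -21.382 = 16.127°.
a = sin²(Δφ/2) + cos φ₁ · cos φ₂ · sin²(Δλ/2) = 0.108007.
c = 2·atan2(√a, √(1−a)) = 0.66974 rad → d = 6371·c ≈ 4266.88 km.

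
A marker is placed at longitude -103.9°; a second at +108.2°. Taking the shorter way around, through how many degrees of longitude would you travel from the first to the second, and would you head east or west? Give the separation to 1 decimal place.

Raw difference: 108.2 − -103.9 = 212.1°.
Normalise into (−180°, 180°]: 212.1° − 360° = -147.9°.
Negative ⇒ the second point lies to the west; separation 147.9°.

147.9° west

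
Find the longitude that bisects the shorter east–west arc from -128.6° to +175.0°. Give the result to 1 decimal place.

Signed shortest Δλ from -128.6° to +175.0° is -56.4°.
Midpoint longitude = -128.6° + (-56.4°)/2 = -128.6° − 28.2° = -156.8°.
(The naïve average (-128.6 + +175.0)/2 = 23.2° is on the wrong side of the globe.)

-156.8°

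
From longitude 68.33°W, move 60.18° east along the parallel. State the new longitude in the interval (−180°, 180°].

8.15°W

Start at -68.33°; shift +60.18° → -8.15°.
-8.15° already lies in (−180°, 180°].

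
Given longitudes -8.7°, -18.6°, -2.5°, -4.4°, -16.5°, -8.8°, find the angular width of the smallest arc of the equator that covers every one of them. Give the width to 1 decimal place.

Sort the longitudes: -18.6°, -16.5°, -8.8°, -8.7°, -4.4°, -2.5°.
Eastward gaps between consecutive values (wrapping around): 2.1°, 7.7°, 0.1°, 4.3°, 1.9°, 343.9°.
Largest gap = 343.9° ⇒ minimal covering band is its complement: 360° − 343.9° = 16.1°.
Band runs from -18.6° eastward to -2.5°.

16.1°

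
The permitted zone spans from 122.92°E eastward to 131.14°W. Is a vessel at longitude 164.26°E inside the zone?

Yes

Band width going east from +122.92° to -131.14°: ((-131.14 − 122.92) mod 360) = 105.94°.
Offset of +164.26° east of the west edge: ((164.26 − 122.92) mod 360) = 41.34°.
41.34° ≤ 105.94° ⇒ inside.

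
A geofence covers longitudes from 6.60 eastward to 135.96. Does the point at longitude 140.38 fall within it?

No

Band width going east from +6.60° to +135.96°: ((135.96 − 6.60) mod 360) = 129.36°.
Offset of +140.38° east of the west edge: ((140.38 − 6.60) mod 360) = 133.78°.
133.78° > 129.36° ⇒ outside.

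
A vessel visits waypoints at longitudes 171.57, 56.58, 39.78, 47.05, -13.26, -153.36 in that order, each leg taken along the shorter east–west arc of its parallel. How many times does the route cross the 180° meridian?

Leg 1: +171.57° → +56.58°, shortest Δλ = -114.99° (west) — does not cross 180°.
Leg 2: +56.58° → +39.78°, shortest Δλ = -16.8° (west) — does not cross 180°.
Leg 3: +39.78° → +47.05°, shortest Δλ = 7.27° (east) — does not cross 180°.
Leg 4: +47.05° → -13.26°, shortest Δλ = -60.31° (west) — does not cross 180°.
Leg 5: -13.26° → -153.36°, shortest Δλ = -140.1° (west) — does not cross 180°.
Total crossings: 0.

0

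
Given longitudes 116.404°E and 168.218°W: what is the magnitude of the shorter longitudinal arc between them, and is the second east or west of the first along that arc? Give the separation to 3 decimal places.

Raw difference: -168.218 − 116.404 = -284.622°.
Normalise into (−180°, 180°]: -284.622° + 360° = 75.378°.
Positive ⇒ the second point lies to the east; separation 75.378°.

75.378° east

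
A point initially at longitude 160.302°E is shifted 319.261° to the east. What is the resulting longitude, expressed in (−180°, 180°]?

Start at +160.302°; shift +319.261° → +479.563°.
+479.563° lies outside (−180°, 180°]; subtract 360° → +119.563°.

119.563°E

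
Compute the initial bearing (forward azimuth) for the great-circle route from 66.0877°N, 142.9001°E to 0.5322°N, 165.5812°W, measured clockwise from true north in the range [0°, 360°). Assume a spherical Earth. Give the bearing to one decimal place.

Δλ = -165.5812 − 142.9001 = -308.4813°; wrapped into (−180°, 180°]: 51.5187°.
θ = atan2( sin Δλ · cos φ₂ , cos φ₁ · sin φ₂ − sin φ₁ · cos φ₂ · cos Δλ )
  = atan2(0.78278, -0.56506) = 125.824° → normalised to [0°, 360°): 125.824°.

125.8°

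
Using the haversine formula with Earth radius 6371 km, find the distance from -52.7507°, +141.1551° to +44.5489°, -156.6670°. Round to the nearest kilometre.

12334 km

Δλ = -156.6670 − 141.1551 = -297.8221°; wrapped into (−180°, 180°]: 62.1779°.
Δφ = 44.5489 − -52.7507 = 97.2996°.
a = sin²(Δφ/2) + cos φ₁ · cos φ₂ · sin²(Δλ/2) = 0.678544.
c = 2·atan2(√a, √(1−a)) = 1.93595 rad → d = 6371·c ≈ 12333.91 km.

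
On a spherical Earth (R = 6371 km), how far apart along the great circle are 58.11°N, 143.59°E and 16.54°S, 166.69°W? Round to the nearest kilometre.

Δλ = -166.69 − 143.59 = -310.28°; wrapped into (−180°, 180°]: 49.72°.
Δφ = -16.54 − 58.11 = -74.65°.
a = sin²(Δφ/2) + cos φ₁ · cos φ₂ · sin²(Δλ/2) = 0.457148.
c = 2·atan2(√a, √(1−a)) = 1.48499 rad → d = 6371·c ≈ 9460.86 km.

9461 km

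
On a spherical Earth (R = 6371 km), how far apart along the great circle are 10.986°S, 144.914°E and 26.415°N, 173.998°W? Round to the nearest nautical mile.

Δλ = -173.998 − 144.914 = -318.912°; wrapped into (−180°, 180°]: 41.088°.
Δφ = 26.415 − -10.986 = 37.401°.
a = sin²(Δφ/2) + cos φ₁ · cos φ₂ · sin²(Δλ/2) = 0.211069.
c = 2·atan2(√a, √(1−a)) = 0.95469 rad → d = 6371·c ≈ 6082.33 km ≈ 3284.19 nmi.

3284 nmi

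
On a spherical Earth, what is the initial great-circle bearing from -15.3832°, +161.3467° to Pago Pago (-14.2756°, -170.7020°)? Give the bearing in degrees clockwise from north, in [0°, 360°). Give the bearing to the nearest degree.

Δλ = -170.7020 − 161.3467 = -332.0487°; wrapped into (−180°, 180°]: 27.9513°.
θ = atan2( sin Δλ · cos φ₂ , cos φ₁ · sin φ₂ − sin φ₁ · cos φ₂ · cos Δλ )
  = atan2(0.45425, -0.01066) = 91.344° → normalised to [0°, 360°): 91.344°.

91°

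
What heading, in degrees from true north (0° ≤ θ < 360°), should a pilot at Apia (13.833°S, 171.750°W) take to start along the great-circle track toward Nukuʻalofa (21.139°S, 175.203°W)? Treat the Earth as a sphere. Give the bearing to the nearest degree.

Δλ = -175.203 − -171.750 = -3.453°.
θ = atan2( sin Δλ · cos φ₂ , cos φ₁ · sin φ₂ − sin φ₁ · cos φ₂ · cos Δλ )
  = atan2(-0.05618, -0.12757) = -156.234° → normalised to [0°, 360°): 203.766°.

204°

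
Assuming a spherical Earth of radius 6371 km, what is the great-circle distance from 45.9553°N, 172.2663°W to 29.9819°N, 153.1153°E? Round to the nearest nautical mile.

Δλ = 153.1153 − -172.2663 = 325.3816°; wrapped into (−180°, 180°]: -34.6184°.
Δφ = 29.9819 − 45.9553 = -15.9734°.
a = sin²(Δφ/2) + cos φ₁ · cos φ₂ · sin²(Δλ/2) = 0.072613.
c = 2·atan2(√a, √(1−a)) = 0.54568 rad → d = 6371·c ≈ 3476.53 km ≈ 1877.17 nmi.

1877 nmi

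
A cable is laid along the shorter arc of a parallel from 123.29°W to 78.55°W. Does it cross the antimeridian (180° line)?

Signed shortest Δλ = ((-78.55 − -123.29 + 180) mod 360) − 180 = 44.74°.
Going east by 44.74° from -123.29° reaches -78.55° without touching 180°.

No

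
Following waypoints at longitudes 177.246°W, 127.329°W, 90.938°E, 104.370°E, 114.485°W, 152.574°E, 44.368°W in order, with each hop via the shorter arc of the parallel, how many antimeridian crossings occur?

4

Leg 1: -177.246° → -127.329°, shortest Δλ = 49.917° (east) — does not cross 180°.
Leg 2: -127.329° → +90.938°, shortest Δλ = -141.733° (west) — crosses 180°.
Leg 3: +90.938° → +104.370°, shortest Δλ = 13.432° (east) — does not cross 180°.
Leg 4: +104.370° → -114.485°, shortest Δλ = 141.145° (east) — crosses 180°.
Leg 5: -114.485° → +152.574°, shortest Δλ = -92.941° (west) — crosses 180°.
Leg 6: +152.574° → -44.368°, shortest Δλ = 163.058° (east) — crosses 180°.
Total crossings: 4.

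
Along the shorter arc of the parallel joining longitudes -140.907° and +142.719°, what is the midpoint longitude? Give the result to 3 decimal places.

Signed shortest Δλ from -140.907° to +142.719° is -76.374°.
Midpoint longitude = -140.907° + (-76.374°)/2 = -140.907° − 38.187° = -179.094°.
(The naïve average (-140.907 + +142.719)/2 = 0.906° is on the wrong side of the globe.)

-179.094°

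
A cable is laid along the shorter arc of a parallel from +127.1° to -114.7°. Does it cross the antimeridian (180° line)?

Naïve |-114.7 − 127.1| = 241.8° > 180°, so the shorter arc goes the other way round — across 180°.
Signed shortest Δλ = ((-114.7 − 127.1 + 180) mod 360) − 180 = 118.2°.
Going east by 118.2° from +127.1° passes through 180° before reaching -114.7°.

Yes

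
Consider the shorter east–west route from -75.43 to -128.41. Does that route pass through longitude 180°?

Signed shortest Δλ = ((-128.41 − -75.43 + 180) mod 360) − 180 = -52.98°.
Going west by 52.98° from -75.43° reaches -128.41° without touching 180°.

No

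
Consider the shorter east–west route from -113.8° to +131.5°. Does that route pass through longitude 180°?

Naïve |131.5 − -113.8| = 245.3° > 180°, so the shorter arc goes the other way round — across 180°.
Signed shortest Δλ = ((131.5 − -113.8 + 180) mod 360) − 180 = -114.7°.
Going west by 114.7° from -113.8° passes through 180° before reaching +131.5°.

Yes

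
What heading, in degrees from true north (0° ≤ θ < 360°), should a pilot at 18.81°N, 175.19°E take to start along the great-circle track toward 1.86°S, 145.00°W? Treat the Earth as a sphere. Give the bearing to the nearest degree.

Δλ = -145.00 − 175.19 = -320.19°; wrapped into (−180°, 180°]: 39.81°.
θ = atan2( sin Δλ · cos φ₂ , cos φ₁ · sin φ₂ − sin φ₁ · cos φ₂ · cos Δλ )
  = atan2(0.63991, -0.27828) = 113.503° → normalised to [0°, 360°): 113.503°.

114°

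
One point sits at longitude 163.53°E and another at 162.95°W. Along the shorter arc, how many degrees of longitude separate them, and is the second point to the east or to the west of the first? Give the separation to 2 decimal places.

Raw difference: -162.95 − 163.53 = -326.48°.
Normalise into (−180°, 180°]: -326.48° + 360° = 33.52°.
Positive ⇒ the second point lies to the east; separation 33.52°.

33.52° east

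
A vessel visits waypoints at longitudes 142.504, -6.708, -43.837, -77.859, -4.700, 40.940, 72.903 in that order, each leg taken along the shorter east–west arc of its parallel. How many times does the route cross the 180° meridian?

0

Leg 1: +142.504° → -6.708°, shortest Δλ = -149.212° (west) — does not cross 180°.
Leg 2: -6.708° → -43.837°, shortest Δλ = -37.129° (west) — does not cross 180°.
Leg 3: -43.837° → -77.859°, shortest Δλ = -34.022° (west) — does not cross 180°.
Leg 4: -77.859° → -4.700°, shortest Δλ = 73.159° (east) — does not cross 180°.
Leg 5: -4.700° → +40.940°, shortest Δλ = 45.64° (east) — does not cross 180°.
Leg 6: +40.940° → +72.903°, shortest Δλ = 31.963° (east) — does not cross 180°.
Total crossings: 0.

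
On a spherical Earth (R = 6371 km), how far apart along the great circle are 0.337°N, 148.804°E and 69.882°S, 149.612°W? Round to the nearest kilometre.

Δλ = -149.612 − 148.804 = -298.416°; wrapped into (−180°, 180°]: 61.584°.
Δφ = -69.882 − 0.337 = -70.219°.
a = sin²(Δφ/2) + cos φ₁ · cos φ₂ · sin²(Δλ/2) = 0.420924.
c = 2·atan2(√a, √(1−a)) = 1.41198 rad → d = 6371·c ≈ 8995.71 km.

8996 km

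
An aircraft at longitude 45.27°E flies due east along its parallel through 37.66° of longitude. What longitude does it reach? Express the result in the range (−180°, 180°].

82.93°E

Start at +45.27°; shift +37.66° → +82.93°.
+82.93° already lies in (−180°, 180°].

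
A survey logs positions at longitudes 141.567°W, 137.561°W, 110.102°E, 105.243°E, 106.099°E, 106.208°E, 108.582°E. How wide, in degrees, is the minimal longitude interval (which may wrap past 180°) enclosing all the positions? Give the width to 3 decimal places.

Sort the longitudes: -141.567°, -137.561°, +105.243°, +106.099°, +106.208°, +108.582°, +110.102°.
Eastward gaps between consecutive values (wrapping around): 4.006°, 242.804°, 0.856°, 0.109°, 2.374°, 1.520°, 108.331°.
Largest gap = 242.804° ⇒ minimal covering band is its complement: 360° − 242.804° = 117.196°.
Band runs from +105.243° eastward to -137.561°, crossing the antimeridian.

117.196°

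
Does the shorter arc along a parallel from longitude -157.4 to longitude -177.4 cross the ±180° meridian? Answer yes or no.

Signed shortest Δλ = ((-177.4 − -157.4 + 180) mod 360) − 180 = -20.0°.
Going west by 20.0° from -157.4° reaches -177.4° without touching 180°.

No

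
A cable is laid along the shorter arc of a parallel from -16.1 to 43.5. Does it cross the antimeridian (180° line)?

Signed shortest Δλ = ((43.5 − -16.1 + 180) mod 360) − 180 = 59.6°.
Going east by 59.6° from -16.1° reaches +43.5° without touching 180°.

No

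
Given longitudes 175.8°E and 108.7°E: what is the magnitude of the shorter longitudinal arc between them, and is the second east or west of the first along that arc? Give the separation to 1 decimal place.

67.1° west

Raw difference: 108.7 − 175.8 = -67.1°.
Normalise into (−180°, 180°]: -67.1° stays -67.1°.
Negative ⇒ the second point lies to the west; separation 67.1°.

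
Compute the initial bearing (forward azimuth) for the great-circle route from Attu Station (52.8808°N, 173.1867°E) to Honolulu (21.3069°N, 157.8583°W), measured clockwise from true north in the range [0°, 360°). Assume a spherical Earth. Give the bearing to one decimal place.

133.7°

Δλ = -157.8583 − 173.1867 = -331.0450°; wrapped into (−180°, 180°]: 28.9550°.
θ = atan2( sin Δλ · cos φ₂ , cos φ₁ · sin φ₂ − sin φ₁ · cos φ₂ · cos Δλ )
  = atan2(0.45103, -0.43074) = 133.682° → normalised to [0°, 360°): 133.682°.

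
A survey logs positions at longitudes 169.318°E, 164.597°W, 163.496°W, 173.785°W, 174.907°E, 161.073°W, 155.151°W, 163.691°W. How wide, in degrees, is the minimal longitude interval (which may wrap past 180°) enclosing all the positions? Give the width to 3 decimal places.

35.531°

Sort the longitudes: -173.785°, -164.597°, -163.691°, -163.496°, -161.073°, -155.151°, +169.318°, +174.907°.
Eastward gaps between consecutive values (wrapping around): 9.188°, 0.906°, 0.195°, 2.423°, 5.922°, 324.469°, 5.589°, 11.308°.
Largest gap = 324.469° ⇒ minimal covering band is its complement: 360° − 324.469° = 35.531°.
Band runs from +169.318° eastward to -155.151°, crossing the antimeridian.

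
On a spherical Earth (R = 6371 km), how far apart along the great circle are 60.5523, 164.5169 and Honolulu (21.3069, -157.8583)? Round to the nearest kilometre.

Δλ = -157.8583 − 164.5169 = -322.3752°; wrapped into (−180°, 180°]: 37.6248°.
Δφ = 21.3069 − 60.5523 = -39.2454°.
a = sin²(Δφ/2) + cos φ₁ · cos φ₂ · sin²(Δλ/2) = 0.160407.
c = 2·atan2(√a, √(1−a)) = 0.82414 rad → d = 6371·c ≈ 5250.62 km.

5251 km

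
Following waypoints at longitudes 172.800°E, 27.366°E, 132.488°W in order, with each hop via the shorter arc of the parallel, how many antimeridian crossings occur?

0

Leg 1: +172.800° → +27.366°, shortest Δλ = -145.434° (west) — does not cross 180°.
Leg 2: +27.366° → -132.488°, shortest Δλ = -159.854° (west) — does not cross 180°.
Total crossings: 0.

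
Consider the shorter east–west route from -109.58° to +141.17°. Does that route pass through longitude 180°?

Naïve |141.17 − -109.58| = 250.75° > 180°, so the shorter arc goes the other way round — across 180°.
Signed shortest Δλ = ((141.17 − -109.58 + 180) mod 360) − 180 = -109.25°.
Going west by 109.25° from -109.58° passes through 180° before reaching +141.17°.

Yes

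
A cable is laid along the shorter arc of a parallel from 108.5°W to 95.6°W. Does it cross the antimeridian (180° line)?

Signed shortest Δλ = ((-95.6 − -108.5 + 180) mod 360) − 180 = 12.9°.
Going east by 12.9° from -108.5° reaches -95.6° without touching 180°.

No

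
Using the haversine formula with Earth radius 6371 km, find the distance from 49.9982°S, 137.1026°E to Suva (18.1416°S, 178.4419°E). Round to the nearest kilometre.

5093 km

Δλ = 178.4419 − 137.1026 = 41.3393°.
Δφ = -18.1416 − -49.9982 = 31.8566°.
a = sin²(Δφ/2) + cos φ₁ · cos φ₂ · sin²(Δλ/2) = 0.151424.
c = 2·atan2(√a, √(1−a)) = 0.79938 rad → d = 6371·c ≈ 5092.84 km.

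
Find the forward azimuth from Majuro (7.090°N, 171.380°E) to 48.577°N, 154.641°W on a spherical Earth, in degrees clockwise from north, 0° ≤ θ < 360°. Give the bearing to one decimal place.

28.7°

Δλ = -154.641 − 171.380 = -326.021°; wrapped into (−180°, 180°]: 33.979°.
θ = atan2( sin Δλ · cos φ₂ , cos φ₁ · sin φ₂ − sin φ₁ · cos φ₂ · cos Δλ )
  = atan2(0.36977, 0.67639) = 28.664° → normalised to [0°, 360°): 28.664°.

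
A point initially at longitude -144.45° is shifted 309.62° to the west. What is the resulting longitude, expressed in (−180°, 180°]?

Start at -144.45°; shift −309.62° → -454.07°.
-454.07° lies outside (−180°, 180°]; add 360° → -94.07°.

-94.07°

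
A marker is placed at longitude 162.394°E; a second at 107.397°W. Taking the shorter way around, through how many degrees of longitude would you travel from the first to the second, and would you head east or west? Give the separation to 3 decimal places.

Raw difference: -107.397 − 162.394 = -269.791°.
Normalise into (−180°, 180°]: -269.791° + 360° = 90.209°.
Positive ⇒ the second point lies to the east; separation 90.209°.

90.209° east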